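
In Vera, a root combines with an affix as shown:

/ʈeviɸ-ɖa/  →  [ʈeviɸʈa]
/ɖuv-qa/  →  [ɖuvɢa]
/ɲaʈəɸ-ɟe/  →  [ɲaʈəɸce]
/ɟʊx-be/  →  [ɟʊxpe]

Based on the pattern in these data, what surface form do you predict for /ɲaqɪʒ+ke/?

[ɲaqɪʒge]

The data show progressive voicing assimilation: /ɖ/ → [ʈ] after /ɸ/; /q/ → [ɢ] after /v/; /ɟ/ → [c] after /ɸ/; /b/ → [p] after /x/. In each pair only voicing changes, matching the preceding consonant, while place and manner stay constant.
/k/ is a voiceless velar stop. The preceding trigger /ʒ/ is voiced, so /k/ must become voiced as well.
A voiced velar stop is [g], so the surface segment is [g].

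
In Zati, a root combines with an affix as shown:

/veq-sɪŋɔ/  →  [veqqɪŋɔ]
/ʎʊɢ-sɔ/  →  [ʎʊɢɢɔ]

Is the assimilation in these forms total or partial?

total assimilation

Underlying /s/ is realised as [q] next to /q/; /q/ itself does not change.
The output [q] is identical to the trigger /q/ — every feature (place, manner, voicing) has been copied — so this is total assimilation.
The other form behaves the same way: /s/ → [ɢ] after /ɢ/ — in each case the output is a copy of the preceding consonant.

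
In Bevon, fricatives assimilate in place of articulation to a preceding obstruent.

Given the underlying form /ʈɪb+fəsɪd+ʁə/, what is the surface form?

[ʈɪbɸəsɪdzə]

The rule targets /f/ (voiceless labiodental fricative), which sits after the trigger /b/ (bilabial).
A voiceless bilabial fricative is [ɸ], so the surface segment is [ɸ].
The same rule applies at the second boundary: /ʁ/ → [z] next to /d/.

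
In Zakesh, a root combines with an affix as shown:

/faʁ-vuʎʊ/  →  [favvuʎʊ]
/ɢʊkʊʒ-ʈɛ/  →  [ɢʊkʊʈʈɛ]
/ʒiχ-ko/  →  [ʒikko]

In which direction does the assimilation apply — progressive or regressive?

regressive

Comparing underlying and surface forms, /ʁ/ → [v] is the alternation; the neighbouring /v/ is constant.
The output [v] is identical to the trigger /v/ — every feature (place, manner, voicing) has been copied — so this is total assimilation.
The remaining alternations confirm this: /ʒ/ → [ʈ] before /ʈ/; /χ/ → [k] before /k/ — in each case the output is a copy of the following consonant.
The trigger is the following segment, so the direction is regressive (anticipatory).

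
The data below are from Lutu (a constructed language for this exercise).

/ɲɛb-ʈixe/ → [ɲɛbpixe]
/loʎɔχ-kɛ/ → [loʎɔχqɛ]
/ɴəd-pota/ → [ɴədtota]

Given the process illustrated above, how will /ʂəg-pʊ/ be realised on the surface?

[ʂəgkʊ]

The data show progressive place assimilation: /ʈ/ → [p] after /b/; /k/ → [q] after /χ/; /p/ → [t] after /d/. In each pair only place changes, matching the preceding consonant, while manner and voice stay constant.
/p/ is a voiceless bilabial stop. The preceding trigger /g/ is velar, so /p/ must become velar as well.
The voiceless velar stop is [k], so /p/ → [k].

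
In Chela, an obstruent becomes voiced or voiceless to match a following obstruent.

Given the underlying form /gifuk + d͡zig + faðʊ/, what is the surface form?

/k/ is a voiceless velar stop. The following trigger /d͡z/ is voiced, so /k/ must become voiced as well.
Changing only its voicing to voiced gives [g] — the voiced velar stop.
The same rule applies at the second boundary: /g/ → [k] next to /f/.

[gifugd͡zikfaðʊ]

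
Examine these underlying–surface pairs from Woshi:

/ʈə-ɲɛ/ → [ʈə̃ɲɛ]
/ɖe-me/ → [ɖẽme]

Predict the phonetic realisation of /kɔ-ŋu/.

[kɔ̃ŋu]

The data show regressive nasality assimilation (vowel nasalisation): /ə/ → [ə̃] before /ɲ/; /e/ → [ẽ] before /m/ — a vowel is nasalised by an immediately following nasal consonant.
The vowel /ɔ/ is adjacent to the following nasal /ŋ/, so it acquires [+nasal] and surfaces as [ɔ̃].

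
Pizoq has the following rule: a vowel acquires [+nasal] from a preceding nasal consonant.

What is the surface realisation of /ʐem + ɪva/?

[ʐemɪ̃va]

The vowel /ɪ/ is adjacent to the preceding nasal /m/, so it acquires [+nasal] and surfaces as [ɪ̃].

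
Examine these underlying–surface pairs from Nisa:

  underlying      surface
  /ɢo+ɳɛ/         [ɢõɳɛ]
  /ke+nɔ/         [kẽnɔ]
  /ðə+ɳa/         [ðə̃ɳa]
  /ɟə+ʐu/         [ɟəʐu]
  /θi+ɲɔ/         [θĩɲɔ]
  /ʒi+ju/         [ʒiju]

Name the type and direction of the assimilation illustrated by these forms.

regressive nasality assimilation (vowel nasalisation)

The vowel /o/ surfaces as nasalised [õ] next to the following nasal /ɳ/ — it has acquired the [+nasal] feature of its neighbour.
Likewise in the remaining data: /e/ → [ẽ] before /n/; /ə/ → [ə̃] before /ɳ/; /i/ → [ĩ] before /ɲ/ — each time a vowel is nasalised next to a following nasal.
No change occurs in [ɟəʐu], [ʒiju] because the vowel at the boundary is adjacent to an oral consonant, not a nasal (/ə/ next to /ʐ/; /i/ next to /j/).
Because the conditioning nasal is to the right of the vowel that changes, the process is regressive (anticipatory).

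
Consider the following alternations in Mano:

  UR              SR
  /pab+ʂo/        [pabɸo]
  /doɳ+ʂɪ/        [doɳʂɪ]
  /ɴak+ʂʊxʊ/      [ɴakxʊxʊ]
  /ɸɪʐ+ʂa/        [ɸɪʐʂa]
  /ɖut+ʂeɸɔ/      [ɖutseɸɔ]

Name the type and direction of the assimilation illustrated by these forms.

progressive place assimilation

Comparing underlying and surface forms, /ʂ/ → [ɸ] is the alternation; the neighbouring /b/ is constant.
/ʂ/ is retroflex while /b/ is bilabial; the output [ɸ] is bilabial, matching the trigger — so the feature that spreads is place.
Manner and voice are unchanged, so the assimilation is partial, not total.
Checking the remaining alternations: /ʂ/ → [x] after /k/ (retroflex → velar, matching velar); /ʂ/ → [s] after /t/ (retroflex → alveolar, matching alveolar) — only place changes, and always toward the preceding segment.
No alternation appears in [doɳʂɪ], [ɸɪʐʂa]: there the adjacent consonants already agree in place (/ʂ/ and /ɳ/ are both retroflex; /ʂ/ and /ʐ/ are both retroflex), so these forms are consistent with the same rule.
The trigger is the preceding segment, so the direction is progressive (perseverative).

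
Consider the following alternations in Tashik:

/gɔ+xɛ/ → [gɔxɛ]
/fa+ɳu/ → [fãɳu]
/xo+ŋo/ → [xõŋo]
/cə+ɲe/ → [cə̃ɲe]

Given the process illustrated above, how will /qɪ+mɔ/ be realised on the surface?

The data show regressive nasality assimilation (vowel nasalisation): /a/ → [ã] before /ɳ/; /o/ → [õ] before /ŋ/; /ə/ → [ə̃] before /ɲ/ — a vowel is nasalised by an immediately following nasal consonant.
No change occurs in [gɔxɛ] because the vowel at the boundary is adjacent to an oral consonant, not a nasal (/ɔ/ next to /x/).
The vowel /ɪ/ is adjacent to the following nasal /m/, so it acquires [+nasal] and surfaces as [ɪ̃].

[qɪ̃mɔ]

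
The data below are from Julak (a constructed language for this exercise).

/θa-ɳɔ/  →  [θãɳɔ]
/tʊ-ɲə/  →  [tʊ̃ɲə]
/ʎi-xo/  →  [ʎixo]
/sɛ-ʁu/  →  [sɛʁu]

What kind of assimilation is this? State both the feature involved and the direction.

regressive nasality assimilation (vowel nasalisation)

The vowel /a/ surfaces as nasalised [ã] next to the following nasal /ɳ/ — it has acquired the [+nasal] feature of its neighbour.
Likewise in the remaining data: /ʊ/ → [ʊ̃] before /ɲ/ — each time a vowel is nasalised next to a following nasal.
No change occurs in [ʎixo], [sɛʁu] because the vowel at the boundary is adjacent to an oral consonant, not a nasal (/i/ next to /x/; /ɛ/ next to /ʁ/).
Because the conditioning nasal is to the right of the vowel that changes, the process is regressive (anticipatory).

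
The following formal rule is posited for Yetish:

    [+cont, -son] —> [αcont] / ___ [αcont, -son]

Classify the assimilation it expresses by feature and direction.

regressive manner assimilation

The rule copies [cont] (continuancy) from the environment onto the target fricatives; since [±cont] encodes the stop/fricative manner contrast, the assimilating dimension is manner.
Since the environment is written after the underscore, the trigger follows the target; the direction is regressive.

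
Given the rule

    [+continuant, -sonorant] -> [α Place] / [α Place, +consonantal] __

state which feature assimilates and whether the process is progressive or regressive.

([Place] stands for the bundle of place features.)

progressive place assimilation

The shared variable α links the value of the place features (abbreviated [Place]) on the target to the same value on the neighbouring segment, so place is the feature that assimilates.
The conditioning segment sits to the left of the focus bar, meaning the trigger precedes the segment that changes — progressive assimilation.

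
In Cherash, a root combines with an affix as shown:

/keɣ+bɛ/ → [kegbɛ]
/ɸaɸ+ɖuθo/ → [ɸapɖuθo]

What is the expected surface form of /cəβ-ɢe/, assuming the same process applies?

The data show regressive manner assimilation: /ɣ/ → [g] before /b/; /ɸ/ → [p] before /ɖ/. In each pair only manner changes, matching the following consonant, while place and voice stay constant.
/β/ is a voiced bilabial fricative. The following trigger /ɢ/ is a stop, so /β/ must become a stop as well.
Changing only its manner to stop gives [b] — the voiced bilabial stop.

[cəbɢe]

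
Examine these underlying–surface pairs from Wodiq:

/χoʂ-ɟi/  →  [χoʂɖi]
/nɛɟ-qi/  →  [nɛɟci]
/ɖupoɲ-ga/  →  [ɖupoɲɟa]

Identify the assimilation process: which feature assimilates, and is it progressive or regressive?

progressive place assimilation

Comparing underlying and surface forms, /ɟ/ → [ɖ] is the alternation; the neighbouring /ʂ/ is constant.
/ɟ/ is palatal while /ʂ/ is retroflex; the output [ɖ] is retroflex, matching the trigger — so the feature that spreads is place.
Manner and voice are unchanged, so the assimilation is partial, not total.
Checking the remaining alternations: /q/ → [c] after /ɟ/ (uvular → palatal, matching palatal); /g/ → [ɟ] after /ɲ/ (velar → palatal, matching palatal) — only place changes, and always toward the preceding segment.
The trigger is the preceding segment, so the direction is progressive (perseverative).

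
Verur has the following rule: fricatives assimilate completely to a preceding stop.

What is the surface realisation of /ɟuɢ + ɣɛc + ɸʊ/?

/ɣ/ is the segment targeted by the rule; it sits immediately after /ɢ/, so it assimilates completely and surfaces as [ɢ].
At the second juncture, /ɸ/ likewise becomes [c] adjacent to /c/.

[ɟuɢɢɛccʊ]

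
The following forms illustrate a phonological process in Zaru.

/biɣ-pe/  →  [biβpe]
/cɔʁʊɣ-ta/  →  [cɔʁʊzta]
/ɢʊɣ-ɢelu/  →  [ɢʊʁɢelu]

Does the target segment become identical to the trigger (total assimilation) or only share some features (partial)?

Comparing underlying and surface forms, /ɣ/ → [β] is the alternation; the neighbouring /p/ is constant.
The change velar → bilabial matches the place of the following /p/, identifying this as place assimilation.
Manner and voice are unchanged, so the assimilation is partial, not total.
The other alternating forms pattern the same way: /ɣ/ → [z] before /t/ (velar → alveolar, matching alveolar); /ɣ/ → [ʁ] before /ɢ/ (velar → uvular, matching uvular) — only place changes, and always toward the following segment.

partial assimilation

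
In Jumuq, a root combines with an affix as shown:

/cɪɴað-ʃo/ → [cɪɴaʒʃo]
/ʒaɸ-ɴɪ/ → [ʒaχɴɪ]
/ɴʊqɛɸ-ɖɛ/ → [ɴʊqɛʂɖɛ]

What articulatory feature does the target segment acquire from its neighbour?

place

Comparing underlying and surface forms, /ð/ → [ʒ] is the alternation; the neighbouring /ʃ/ is constant.
The change dental → postalveolar matches the place of the following /ʃ/, identifying this as place assimilation.
The other alternating forms pattern the same way: /ɸ/ → [χ] before /ɴ/ (bilabial → uvular, matching uvular); /ɸ/ → [ʂ] before /ɖ/ (bilabial → retroflex, matching retroflex) — only place changes, and always toward the following segment.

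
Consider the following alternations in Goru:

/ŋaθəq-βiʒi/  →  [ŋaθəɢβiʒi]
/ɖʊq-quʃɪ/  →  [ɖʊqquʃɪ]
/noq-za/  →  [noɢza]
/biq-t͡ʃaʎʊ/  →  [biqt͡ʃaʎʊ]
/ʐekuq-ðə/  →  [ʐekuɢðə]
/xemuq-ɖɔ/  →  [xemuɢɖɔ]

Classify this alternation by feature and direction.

Comparing underlying and surface forms, /q/ → [ɢ] is the alternation; the neighbouring /β/ is constant.
The change voiceless → voiced matches the voicing of the following /β/, identifying this as voicing assimilation.
Place and manner are unchanged, so the assimilation is partial, not total.
The same holds elsewhere in the data: /q/ → [ɢ] before /z/ (voiceless → voiced, matching voiced); /q/ → [ɢ] before /ð/ (voiceless → voiced, matching voiced); /q/ → [ɢ] before /ɖ/ (voiceless → voiced, matching voiced) — only voicing changes, and always toward the following segment.
No alternation appears in [ɖʊqquʃɪ], [biqt͡ʃaʎʊ]: there the adjacent consonants already agree in voicing (/q/ and /q/ are both voiceless; /q/ and /t͡ʃ/ are both voiceless), so these forms are consistent with the same rule.
The trigger is the following segment, so the direction is regressive (anticipatory).

regressive voicing assimilation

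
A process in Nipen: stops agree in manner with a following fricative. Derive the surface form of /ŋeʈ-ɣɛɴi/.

/ʈ/ is a voiceless retroflex stop. The following trigger /ɣ/ is a fricative, so /ʈ/ must become a fricative as well.
Changing only its manner to fricative gives [ʂ] — the voiceless retroflex fricative.

[ŋeʂɣɛɴi]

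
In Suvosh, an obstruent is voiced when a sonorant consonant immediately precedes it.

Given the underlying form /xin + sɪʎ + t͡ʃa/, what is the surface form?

[xinzɪʎd͡ʒa]

The rule targets /s/ (voiceless alveolar fricative), which sits after the trigger /n/ (voiced).
The voiced alveolar fricative is [z], so /s/ → [z].
At the second juncture, /t͡ʃ/ likewise becomes [d͡ʒ] adjacent to /ʎ/.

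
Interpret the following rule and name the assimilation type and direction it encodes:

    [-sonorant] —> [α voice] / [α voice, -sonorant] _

progressive voicing assimilation

The shared variable α links the value of [voice] on the target to the same value on the neighbouring segment, so voicing is the feature that assimilates.
The conditioning segment sits to the left of the focus bar, meaning the trigger precedes the segment that changes — progressive assimilation.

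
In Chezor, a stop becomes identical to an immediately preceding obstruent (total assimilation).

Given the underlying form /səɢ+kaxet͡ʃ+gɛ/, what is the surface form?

/k/ is the segment targeted by the rule; it sits immediately after /ɢ/, so it assimilates completely and surfaces as [ɢ].
The same rule applies at the second boundary: /g/ → [t͡ʃ] next to /t͡ʃ/.

[səɢɢaxet͡ʃt͡ʃɛ]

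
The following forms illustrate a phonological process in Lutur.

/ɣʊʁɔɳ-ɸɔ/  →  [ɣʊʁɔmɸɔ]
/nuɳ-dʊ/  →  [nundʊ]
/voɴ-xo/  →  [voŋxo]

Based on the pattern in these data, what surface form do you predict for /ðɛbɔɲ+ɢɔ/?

The data show regressive place assimilation: /ɳ/ → [m] before /ɸ/; /ɳ/ → [n] before /d/; /ɴ/ → [ŋ] before /x/. In each pair only place changes, matching the following consonant, while manner and voice stay constant.
/ɲ/ is a voiced palatal nasal. The following trigger /ɢ/ is uvular, so /ɲ/ must become uvular as well.
The voiced uvular nasal is [ɴ], so /ɲ/ → [ɴ].

[ðɛbɔɴɢɔ]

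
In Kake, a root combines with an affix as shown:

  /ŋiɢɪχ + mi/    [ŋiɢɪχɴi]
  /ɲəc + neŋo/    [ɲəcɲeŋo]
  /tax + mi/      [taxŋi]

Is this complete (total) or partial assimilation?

partial assimilation

The segment that alternates is /m/, which surfaces as [ɴ] when adjacent to /χ/.
/m/ is bilabial while /χ/ is uvular; the output [ɴ] is uvular, matching the trigger — so the feature that spreads is place.
Manner and voice are unchanged, so the assimilation is partial, not total.
Checking the remaining alternations: /n/ → [ɲ] after /c/ (alveolar → palatal, matching palatal); /m/ → [ŋ] after /x/ (bilabial → velar, matching velar) — only place changes, and always toward the preceding segment.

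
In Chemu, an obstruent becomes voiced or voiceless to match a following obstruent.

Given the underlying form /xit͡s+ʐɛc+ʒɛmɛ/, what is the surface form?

[xid͡zʐɛɟʒɛmɛ]

The rule targets /t͡s/ (voiceless alveolar affricate), which sits before the trigger /ʐ/ (voiced).
Changing only its voicing to voiced gives [d͡z] — the voiced alveolar affricate.
The same rule applies at the second boundary: /c/ → [ɟ] next to /ʒ/.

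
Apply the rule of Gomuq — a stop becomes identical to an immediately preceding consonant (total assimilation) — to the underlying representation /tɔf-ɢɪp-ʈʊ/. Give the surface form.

/ɢ/ is the segment targeted by the rule; it sits immediately after /f/, so it assimilates completely and surfaces as [f].
The same rule applies at the second boundary: /ʈ/ → [p] next to /p/.

[tɔffɪppʊ]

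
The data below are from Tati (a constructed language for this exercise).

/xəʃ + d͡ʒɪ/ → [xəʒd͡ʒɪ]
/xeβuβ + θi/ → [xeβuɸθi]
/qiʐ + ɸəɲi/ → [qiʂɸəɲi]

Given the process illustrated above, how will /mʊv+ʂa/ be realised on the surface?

[mʊfʂa]

The data show regressive voicing assimilation: /ʃ/ → [ʒ] before /d͡ʒ/; /β/ → [ɸ] before /θ/; /ʐ/ → [ʂ] before /ɸ/. In each pair only voicing changes, matching the following consonant, while place and manner stay constant.
/v/ is a voiced labiodental fricative. The following trigger /ʂ/ is voiceless, so /v/ must become voiceless as well.
The voiceless labiodental fricative is [f], so /v/ → [f].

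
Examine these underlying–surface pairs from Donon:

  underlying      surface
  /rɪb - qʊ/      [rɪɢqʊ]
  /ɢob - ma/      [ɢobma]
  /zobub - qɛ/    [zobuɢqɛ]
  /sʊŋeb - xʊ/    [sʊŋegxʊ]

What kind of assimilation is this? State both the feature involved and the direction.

regressive place assimilation

Underlying /b/ is realised as [ɢ] next to /q/; /q/ itself does not change.
/b/ is bilabial while /q/ is uvular; the output [ɢ] is uvular, matching the trigger — so the feature that spreads is place.
Manner and voice are unchanged, so the assimilation is partial, not total.
The same holds elsewhere in the data: /b/ → [g] before /x/ (bilabial → velar, matching velar) — only place changes, and always toward the following segment.
Nothing changes in [ɢobma]: there the adjacent consonants already agree in place (/b/ and /m/ are both bilabial), so this form is consistent with the same rule.
Since the segment that changes precedes the conditioning segment, the assimilation is regressive.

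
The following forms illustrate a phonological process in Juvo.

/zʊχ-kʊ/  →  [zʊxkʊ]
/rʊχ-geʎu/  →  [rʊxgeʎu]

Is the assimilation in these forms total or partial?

The segment that alternates is /χ/, which surfaces as [x] when adjacent to /k/.
The change uvular → velar matches the place of the following /k/, identifying this as place assimilation.
Manner and voice are unchanged, so the assimilation is partial, not total.
The other alternating form patterns the same way: /χ/ → [x] before /g/ (uvular → velar, matching velar) — only place changes, and always toward the following segment.

partial assimilation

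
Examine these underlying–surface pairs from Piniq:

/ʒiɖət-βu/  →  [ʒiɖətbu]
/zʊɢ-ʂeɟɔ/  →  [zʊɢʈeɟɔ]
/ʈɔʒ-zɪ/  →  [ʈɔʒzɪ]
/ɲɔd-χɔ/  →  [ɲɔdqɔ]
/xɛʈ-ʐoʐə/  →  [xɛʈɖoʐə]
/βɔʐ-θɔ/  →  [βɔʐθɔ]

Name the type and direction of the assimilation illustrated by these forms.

progressive manner assimilation

The segment that alternates is /β/, which surfaces as [b] when adjacent to /t/.
The change fricative → stop matches the manner of the preceding /t/, identifying this as manner assimilation.
Place and voice are unchanged, so the assimilation is partial, not total.
Checking the remaining alternations: /ʂ/ → [ʈ] after /ɢ/ (fricative → stop, matching a stop); /χ/ → [q] after /d/ (fricative → stop, matching a stop); /ʐ/ → [ɖ] after /ʈ/ (fricative → stop, matching a stop) — only manner changes, and always toward the preceding segment.
No alternation appears in [ʈɔʒzɪ], [βɔʐθɔ]: there the adjacent consonants already agree in manner (/z/ and /ʒ/ are both fricatives; /θ/ and /ʐ/ are both fricatives), so these forms are consistent with the same rule.
Since the segment that changes follows the conditioning segment, the assimilation is progressive.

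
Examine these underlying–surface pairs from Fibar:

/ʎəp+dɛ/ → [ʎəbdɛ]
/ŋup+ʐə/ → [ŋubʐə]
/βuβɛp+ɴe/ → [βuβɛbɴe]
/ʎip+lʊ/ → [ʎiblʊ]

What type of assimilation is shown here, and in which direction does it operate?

The segment that alternates is /p/, which surfaces as [b] when adjacent to /d/.
/p/ is voiceless while /d/ is voiced; the output [b] is voiced, matching the trigger — so the feature that spreads is voicing.
Place and manner are unchanged, so the assimilation is partial, not total.
Checking the remaining alternations: /p/ → [b] before /ʐ/ (voiceless → voiced, matching voiced); /p/ → [b] before /ɴ/ (voiceless → voiced, matching voiced); /p/ → [b] before /l/ (voiceless → voiced, matching voiced) — only voicing changes, and always toward the following segment.
Since the segment that changes precedes the conditioning segment, the assimilation is regressive.

regressive voicing assimilation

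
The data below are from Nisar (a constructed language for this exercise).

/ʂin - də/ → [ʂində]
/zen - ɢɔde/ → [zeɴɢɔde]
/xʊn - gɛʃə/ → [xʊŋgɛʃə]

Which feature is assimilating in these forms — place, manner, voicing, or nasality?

Underlying /n/ is realised as [ɴ] next to /ɢ/; /ɢ/ itself does not change.
/n/ is alveolar while /ɢ/ is uvular; the output [ɴ] is uvular, matching the trigger — so the feature that spreads is place.
The other alternating form patterns the same way: /n/ → [ŋ] before /g/ (alveolar → velar, matching velar) — only place changes, and always toward the following segment.
No alternation appears in [ʂində]: there the adjacent consonants already agree in place (/n/ and /d/ are both alveolar), so this form is consistent with the same rule.

place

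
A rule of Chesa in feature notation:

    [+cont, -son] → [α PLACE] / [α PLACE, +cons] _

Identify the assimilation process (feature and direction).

progressive place assimilation

The shared variable α links the value of the place features (abbreviated [PLACE]) on the target to the same value on the neighbouring segment, so place is the feature that assimilates.
The conditioning segment sits to the left of the focus bar, meaning the trigger precedes the segment that changes — progressive assimilation.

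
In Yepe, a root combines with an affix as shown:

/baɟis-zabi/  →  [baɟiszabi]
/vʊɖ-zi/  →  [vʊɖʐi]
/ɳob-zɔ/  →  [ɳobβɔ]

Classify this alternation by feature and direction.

The segment that alternates is /z/, which surfaces as [ʐ] when adjacent to /ɖ/.
The change alveolar → retroflex matches the place of the preceding /ɖ/, identifying this as place assimilation.
Manner and voice are unchanged, so the assimilation is partial, not total.
Checking the remaining alternation: /z/ → [β] after /b/ (alveolar → bilabial, matching bilabial) — only place changes, and always toward the preceding segment.
No alternation appears in [baɟiszabi]: there the adjacent consonants already agree in place (/z/ and /s/ are both alveolar), so this form is consistent with the same rule.
The trigger is the preceding segment, so the direction is progressive (perseverative).

progressive place assimilation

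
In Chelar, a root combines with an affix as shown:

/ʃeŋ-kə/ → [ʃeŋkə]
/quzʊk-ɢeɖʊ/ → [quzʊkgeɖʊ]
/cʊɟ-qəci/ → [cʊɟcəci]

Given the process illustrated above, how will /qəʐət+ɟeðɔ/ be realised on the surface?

[qəʐətdeðɔ]

The data show progressive place assimilation: /ɢ/ → [g] after /k/; /q/ → [c] after /ɟ/. In each pair only place changes, matching the preceding consonant, while manner and voice stay constant.
No alternation appears in [ʃeŋkə]: there the adjacent consonants already agree in place (/k/ and /ŋ/ are both velar), so this form is consistent with the same rule.
The rule targets /ɟ/ (voiced palatal stop), which sits after the trigger /t/ (alveolar).
The voiced alveolar stop is [d], so /ɟ/ → [d].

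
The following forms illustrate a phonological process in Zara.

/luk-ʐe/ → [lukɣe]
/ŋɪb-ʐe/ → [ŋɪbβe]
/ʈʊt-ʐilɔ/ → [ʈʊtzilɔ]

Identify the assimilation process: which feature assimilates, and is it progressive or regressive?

Comparing underlying and surface forms, /ʐ/ → [ɣ] is the alternation; the neighbouring /k/ is constant.
The change retroflex → velar matches the place of the preceding /k/, identifying this as place assimilation.
Manner and voice are unchanged, so the assimilation is partial, not total.
The same holds elsewhere in the data: /ʐ/ → [β] after /b/ (retroflex → bilabial, matching bilabial); /ʐ/ → [z] after /t/ (retroflex → alveolar, matching alveolar) — only place changes, and always toward the preceding segment.
The trigger is the preceding segment, so the direction is progressive (perseverative).

progressive place assimilation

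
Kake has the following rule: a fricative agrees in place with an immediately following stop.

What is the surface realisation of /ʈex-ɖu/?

[ʈeʂɖu]

/x/ is a voiceless velar fricative. The following trigger /ɖ/ is retroflex, so /x/ must become retroflex as well.
A voiceless retroflex fricative is [ʂ], so the surface segment is [ʂ].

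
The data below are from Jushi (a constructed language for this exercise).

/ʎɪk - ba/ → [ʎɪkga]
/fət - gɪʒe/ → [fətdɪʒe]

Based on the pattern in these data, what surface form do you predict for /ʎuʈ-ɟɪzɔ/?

[ʎuʈɖɪzɔ]

The data show progressive place assimilation: /b/ → [g] after /k/; /g/ → [d] after /t/. In each pair only place changes, matching the preceding consonant, while manner and voice stay constant.
/ɟ/ is a voiced palatal stop. The preceding trigger /ʈ/ is retroflex, so /ɟ/ must become retroflex as well.
Changing only its place to retroflex gives [ɖ] — the voiced retroflex stop.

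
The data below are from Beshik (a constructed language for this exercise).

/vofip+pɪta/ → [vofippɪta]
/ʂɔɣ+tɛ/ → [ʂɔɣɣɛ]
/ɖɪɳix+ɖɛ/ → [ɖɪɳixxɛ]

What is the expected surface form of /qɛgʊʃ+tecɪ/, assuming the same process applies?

The data show progressive total assimilation (/t/ → [ɣ] after /ɣ/; /ɖ/ → [x] after /x/): in every case the target segment becomes identical to its preceding neighbour, copying more than a single feature.
In [vofippɪta] the two consonants at the boundary are already identical (/p/ + /p/), so the rule applies vacuously and nothing changes.
/t/ is the segment targeted by the rule; it sits immediately after /ʃ/, so it assimilates completely and surfaces as [ʃ].

[qɛgʊʃʃecɪ]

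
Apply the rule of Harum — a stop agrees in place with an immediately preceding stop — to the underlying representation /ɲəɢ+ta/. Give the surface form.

[ɲəɢqa]

/t/ is a voiceless alveolar stop. The preceding trigger /ɢ/ is uvular, so /t/ must become uvular as well.
A voiceless uvular stop is [q], so the surface segment is [q].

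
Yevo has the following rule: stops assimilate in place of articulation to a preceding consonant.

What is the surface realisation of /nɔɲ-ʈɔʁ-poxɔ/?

The rule targets /ʈ/ (voiceless retroflex stop), which sits after the trigger /ɲ/ (palatal).
The voiceless palatal stop is [c], so /ʈ/ → [c].
The same rule applies at the second boundary: /p/ → [q] next to /ʁ/.

[nɔɲcɔʁqoxɔ]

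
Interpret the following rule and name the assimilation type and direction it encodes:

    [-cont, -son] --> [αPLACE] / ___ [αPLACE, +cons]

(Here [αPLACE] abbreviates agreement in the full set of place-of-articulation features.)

The rule copies the place features (abbreviated [PLACE]) from the environment onto the target, so the assimilating feature is place.
Since the environment is written after the underscore, the trigger follows the target; the direction is regressive.

regressive place assimilation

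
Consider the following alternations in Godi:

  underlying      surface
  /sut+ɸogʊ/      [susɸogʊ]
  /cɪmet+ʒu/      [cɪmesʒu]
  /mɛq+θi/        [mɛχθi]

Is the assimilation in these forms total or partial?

Comparing underlying and surface forms, /t/ → [s] is the alternation; the neighbouring /ɸ/ is constant.
The change stop → fricative matches the manner of the following /ɸ/, identifying this as manner assimilation.
Place and voice are unchanged, so the assimilation is partial, not total.
Checking the remaining alternations: /t/ → [s] before /ʒ/ (stop → fricative, matching a fricative); /q/ → [χ] before /θ/ (stop → fricative, matching a fricative) — only manner changes, and always toward the following segment.

partial assimilation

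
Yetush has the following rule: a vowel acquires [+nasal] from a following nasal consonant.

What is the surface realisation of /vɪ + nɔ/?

[vɪ̃nɔ]

The vowel /ɪ/ is adjacent to the following nasal /n/, so it acquires [+nasal] and surfaces as [ɪ̃].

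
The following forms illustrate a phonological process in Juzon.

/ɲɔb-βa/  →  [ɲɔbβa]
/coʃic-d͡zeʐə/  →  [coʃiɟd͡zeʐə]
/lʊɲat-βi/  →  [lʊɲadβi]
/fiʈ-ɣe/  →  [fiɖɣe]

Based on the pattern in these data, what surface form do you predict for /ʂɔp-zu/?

[ʂɔbzu]

The data show regressive voicing assimilation: /c/ → [ɟ] before /d͡z/; /t/ → [d] before /β/; /ʈ/ → [ɖ] before /ɣ/. In each pair only voicing changes, matching the following consonant, while place and manner stay constant.
Nothing changes in [ɲɔbβa]: there the adjacent consonants already agree in voicing (/b/ and /β/ are both voiced), so this form is consistent with the same rule.
The rule targets /p/ (voiceless bilabial stop), which sits before the trigger /z/ (voiced).
Changing only its voicing to voiced gives [b] — the voiced bilabial stop.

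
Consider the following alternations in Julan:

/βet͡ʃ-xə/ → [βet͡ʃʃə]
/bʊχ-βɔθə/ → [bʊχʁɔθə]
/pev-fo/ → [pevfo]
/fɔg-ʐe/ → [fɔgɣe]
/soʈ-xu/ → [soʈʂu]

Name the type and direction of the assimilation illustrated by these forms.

progressive place assimilation

Comparing underlying and surface forms, /x/ → [ʃ] is the alternation; the neighbouring /t͡ʃ/ is constant.
The change velar → postalveolar matches the place of the preceding /t͡ʃ/, identifying this as place assimilation.
Manner and voice are unchanged, so the assimilation is partial, not total.
The other alternating forms pattern the same way: /β/ → [ʁ] after /χ/ (bilabial → uvular, matching uvular); /ʐ/ → [ɣ] after /g/ (retroflex → velar, matching velar); /x/ → [ʂ] after /ʈ/ (velar → retroflex, matching retroflex) — only place changes, and always toward the preceding segment.
Nothing changes in [pevfo]: there the adjacent consonants already agree in place (/f/ and /v/ are both labiodental), so this form is consistent with the same rule.
Since the segment that changes follows the conditioning segment, the assimilation is progressive.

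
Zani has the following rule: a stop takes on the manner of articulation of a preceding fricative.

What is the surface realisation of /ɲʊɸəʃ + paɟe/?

/p/ is a voiceless bilabial stop. The preceding trigger /ʃ/ is a fricative, so /p/ must become a fricative as well.
Changing only its manner to fricative gives [ɸ] — the voiceless bilabial fricative.

[ɲʊɸəʃɸaɟe]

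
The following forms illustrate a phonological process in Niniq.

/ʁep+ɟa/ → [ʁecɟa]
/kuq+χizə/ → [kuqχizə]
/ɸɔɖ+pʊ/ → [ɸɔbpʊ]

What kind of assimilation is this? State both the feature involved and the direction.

The segment that alternates is /p/, which surfaces as [c] when adjacent to /ɟ/.
/p/ is bilabial while /ɟ/ is palatal; the output [c] is palatal, matching the trigger — so the feature that spreads is place.
Manner and voice are unchanged, so the assimilation is partial, not total.
The same holds elsewhere in the data: /ɖ/ → [b] before /p/ (retroflex → bilabial, matching bilabial) — only place changes, and always toward the following segment.
Nothing changes in [kuqχizə]: there the adjacent consonants already agree in place (/q/ and /χ/ are both uvular), so this form is consistent with the same rule.
Since the segment that changes precedes the conditioning segment, the assimilation is regressive.

regressive place assimilation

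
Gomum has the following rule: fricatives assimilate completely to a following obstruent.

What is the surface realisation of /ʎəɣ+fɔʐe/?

[ʎəffɔʐe]

/ɣ/ is the segment targeted by the rule; it sits immediately before /f/, so it assimilates completely and surfaces as [f].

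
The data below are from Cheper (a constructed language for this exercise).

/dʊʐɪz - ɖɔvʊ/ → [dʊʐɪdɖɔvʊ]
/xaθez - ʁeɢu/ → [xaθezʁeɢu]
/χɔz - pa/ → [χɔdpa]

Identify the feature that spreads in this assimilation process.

manner

Underlying /z/ is realised as [d] next to /ɖ/; /ɖ/ itself does not change.
/z/ is a fricative while /ɖ/ is a stop; the output [d] is a stop, matching the trigger — so the feature that spreads is manner.
The same holds elsewhere in the data: /z/ → [d] before /p/ (fricative → stop, matching a stop) — only manner changes, and always toward the following segment.
No alternation appears in [xaθezʁeɢu]: there the adjacent consonants already agree in manner (/z/ and /ʁ/ are both fricatives), so this form is consistent with the same rule.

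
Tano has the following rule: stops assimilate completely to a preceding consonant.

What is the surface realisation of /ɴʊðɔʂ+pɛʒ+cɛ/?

/p/ is the segment targeted by the rule; it sits immediately after /ʂ/, so it assimilates completely and surfaces as [ʂ].
The same rule applies at the second boundary: /c/ → [ʒ] next to /ʒ/.

[ɴʊðɔʂʂɛʒʒɛ]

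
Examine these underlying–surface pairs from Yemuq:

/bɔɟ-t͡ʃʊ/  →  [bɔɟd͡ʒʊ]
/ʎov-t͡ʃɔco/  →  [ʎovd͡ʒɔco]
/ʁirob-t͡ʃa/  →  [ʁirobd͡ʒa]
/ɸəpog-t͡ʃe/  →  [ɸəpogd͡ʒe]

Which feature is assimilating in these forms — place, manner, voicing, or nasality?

voicing

Comparing underlying and surface forms, /t͡ʃ/ → [d͡ʒ] is the alternation; the neighbouring /ɟ/ is constant.
The change voiceless → voiced matches the voicing of the preceding /ɟ/, identifying this as voicing assimilation.
Checking the remaining alternations: /t͡ʃ/ → [d͡ʒ] after /v/ (voiceless → voiced, matching voiced); /t͡ʃ/ → [d͡ʒ] after /b/ (voiceless → voiced, matching voiced); /t͡ʃ/ → [d͡ʒ] after /g/ (voiceless → voiced, matching voiced) — only voicing changes, and always toward the preceding segment.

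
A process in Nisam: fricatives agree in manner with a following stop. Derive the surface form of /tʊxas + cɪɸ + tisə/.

[tʊxatcɪptisə]

/s/ is a voiceless alveolar fricative. The following trigger /c/ is a stop, so /s/ must become a stop as well.
A voiceless alveolar stop is [t], so the surface segment is [t].
At the second juncture, /ɸ/ likewise becomes [p] adjacent to /t/.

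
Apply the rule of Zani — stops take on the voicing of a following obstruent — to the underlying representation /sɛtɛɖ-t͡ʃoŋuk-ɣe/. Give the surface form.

[sɛtɛʈt͡ʃoŋugɣe]

/ɖ/ is a voiced retroflex stop. The following trigger /t͡ʃ/ is voiceless, so /ɖ/ must become voiceless as well.
The voiceless retroflex stop is [ʈ], so /ɖ/ → [ʈ].
At the second juncture, /k/ likewise becomes [g] adjacent to /ɣ/.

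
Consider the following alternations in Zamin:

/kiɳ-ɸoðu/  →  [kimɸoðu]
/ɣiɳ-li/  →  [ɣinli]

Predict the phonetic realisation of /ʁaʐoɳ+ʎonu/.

The data show regressive place assimilation: /ɳ/ → [m] before /ɸ/; /ɳ/ → [n] before /l/. In each pair only place changes, matching the following consonant, while manner and voice stay constant.
The rule targets /ɳ/ (voiced retroflex nasal), which sits before the trigger /ʎ/ (palatal).
The voiced palatal nasal is [ɲ], so /ɳ/ → [ɲ].

[ʁaʐoɲʎonu]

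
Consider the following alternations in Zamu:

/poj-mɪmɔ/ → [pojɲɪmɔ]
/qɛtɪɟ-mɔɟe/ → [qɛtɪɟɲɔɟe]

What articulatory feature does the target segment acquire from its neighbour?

Underlying /m/ is realised as [ɲ] next to /j/; /j/ itself does not change.
The change bilabial → palatal matches the place of the preceding /j/, identifying this as place assimilation.
The same holds elsewhere in the data: /m/ → [ɲ] after /ɟ/ (bilabial → palatal, matching palatal) — only place changes, and always toward the preceding segment.

place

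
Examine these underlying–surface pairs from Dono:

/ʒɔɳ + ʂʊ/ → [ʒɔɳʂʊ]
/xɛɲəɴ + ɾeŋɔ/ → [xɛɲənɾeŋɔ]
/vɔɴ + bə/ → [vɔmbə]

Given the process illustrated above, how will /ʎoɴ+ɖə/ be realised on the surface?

[ʎoɳɖə]

The data show regressive place assimilation: /ɴ/ → [n] before /ɾ/; /ɴ/ → [m] before /b/. In each pair only place changes, matching the following consonant, while manner and voice stay constant.
No alternation appears in [ʒɔɳʂʊ]: there the adjacent consonants already agree in place (/ɳ/ and /ʂ/ are both retroflex), so this form is consistent with the same rule.
/ɴ/ is a voiced uvular nasal. The following trigger /ɖ/ is retroflex, so /ɴ/ must become retroflex as well.
A voiced retroflex nasal is [ɳ], so the surface segment is [ɳ].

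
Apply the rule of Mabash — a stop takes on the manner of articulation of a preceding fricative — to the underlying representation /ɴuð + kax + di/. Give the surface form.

The rule targets /k/ (voiceless velar stop), which sits after the trigger /ð/ (fricative).
A voiceless velar fricative is [x], so the surface segment is [x].
At the second juncture, /d/ likewise becomes [z] adjacent to /x/.

[ɴuðxaxzi]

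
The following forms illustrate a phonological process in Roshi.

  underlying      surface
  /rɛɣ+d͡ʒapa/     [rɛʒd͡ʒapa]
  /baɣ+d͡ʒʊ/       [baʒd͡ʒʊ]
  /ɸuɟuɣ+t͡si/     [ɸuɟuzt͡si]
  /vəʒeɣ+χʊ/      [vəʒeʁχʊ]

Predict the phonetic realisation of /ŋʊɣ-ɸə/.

[ŋʊβɸə]

The data show regressive place assimilation: /ɣ/ → [ʒ] before /d͡ʒ/; /ɣ/ → [z] before /t͡s/; /ɣ/ → [ʁ] before /χ/. In each pair only place changes, matching the following consonant, while manner and voice stay constant.
The rule targets /ɣ/ (voiced velar fricative), which sits before the trigger /ɸ/ (bilabial).
Changing only its place to bilabial gives [β] — the voiced bilabial fricative.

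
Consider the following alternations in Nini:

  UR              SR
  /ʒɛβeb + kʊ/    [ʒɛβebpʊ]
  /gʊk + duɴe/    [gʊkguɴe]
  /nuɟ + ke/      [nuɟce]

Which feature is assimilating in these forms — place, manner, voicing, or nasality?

place

Comparing underlying and surface forms, /k/ → [p] is the alternation; the neighbouring /b/ is constant.
The change velar → bilabial matches the place of the preceding /b/, identifying this as place assimilation.
The same holds elsewhere in the data: /d/ → [g] after /k/ (alveolar → velar, matching velar); /k/ → [c] after /ɟ/ (velar → palatal, matching palatal) — only place changes, and always toward the preceding segment.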